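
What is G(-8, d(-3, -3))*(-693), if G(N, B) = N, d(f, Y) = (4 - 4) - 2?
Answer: 5544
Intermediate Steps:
d(f, Y) = -2 (d(f, Y) = 0 - 2 = -2)
G(-8, d(-3, -3))*(-693) = -8*(-693) = 5544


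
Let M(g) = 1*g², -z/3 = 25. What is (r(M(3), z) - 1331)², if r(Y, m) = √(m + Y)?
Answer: (1331 - I*√66)² ≈ 1.7715e+6 - 2.163e+4*I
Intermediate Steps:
z = -75 (z = -3*25 = -75)
M(g) = g²
r(Y, m) = √(Y + m)
(r(M(3), z) - 1331)² = (√(3² - 75) - 1331)² = (√(9 - 75) - 1331)² = (√(-66) - 1331)² = (I*√66 - 1331)² = (-1331 + I*√66)²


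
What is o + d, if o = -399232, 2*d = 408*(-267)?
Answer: -453700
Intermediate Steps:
d = -54468 (d = (408*(-267))/2 = (1/2)*(-108936) = -54468)
o + d = -399232 - 54468 = -453700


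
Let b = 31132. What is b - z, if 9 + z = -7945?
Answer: 39086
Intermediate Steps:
z = -7954 (z = -9 - 7945 = -7954)
b - z = 31132 - 1*(-7954) = 31132 + 7954 = 39086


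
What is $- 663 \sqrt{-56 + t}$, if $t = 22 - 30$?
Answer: $- 5304 i \approx - 5304.0 i$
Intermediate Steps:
$t = -8$ ($t = 22 - 30 = -8$)
$- 663 \sqrt{-56 + t} = - 663 \sqrt{-56 - 8} = - 663 \sqrt{-64} = - 663 \cdot 8 i = - 5304 i$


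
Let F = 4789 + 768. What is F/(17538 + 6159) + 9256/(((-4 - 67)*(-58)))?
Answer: 121111579/48792123 ≈ 2.4822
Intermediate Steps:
F = 5557
F/(17538 + 6159) + 9256/(((-4 - 67)*(-58))) = 5557/(17538 + 6159) + 9256/(((-4 - 67)*(-58))) = 5557/23697 + 9256/((-71*(-58))) = 5557*(1/23697) + 9256/4118 = 5557/23697 + 9256*(1/4118) = 5557/23697 + 4628/2059 = 121111579/48792123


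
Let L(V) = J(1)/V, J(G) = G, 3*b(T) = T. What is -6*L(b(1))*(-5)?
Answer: 90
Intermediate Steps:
b(T) = T/3
L(V) = 1/V
-6*L(b(1))*(-5) = -6/((⅓)*1)*(-5) = -6/⅓*(-5) = -6*3*(-5) = -18*(-5) = 90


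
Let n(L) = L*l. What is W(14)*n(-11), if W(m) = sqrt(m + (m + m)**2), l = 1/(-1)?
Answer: 11*sqrt(798) ≈ 310.74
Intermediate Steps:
l = -1
n(L) = -L (n(L) = L*(-1) = -L)
W(m) = sqrt(m + 4*m**2) (W(m) = sqrt(m + (2*m)**2) = sqrt(m + 4*m**2))
W(14)*n(-11) = sqrt(14*(1 + 4*14))*(-1*(-11)) = sqrt(14*(1 + 56))*11 = sqrt(14*57)*11 = sqrt(798)*11 = 11*sqrt(798)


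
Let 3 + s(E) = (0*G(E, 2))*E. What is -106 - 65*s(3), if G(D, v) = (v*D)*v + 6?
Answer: 89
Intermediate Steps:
G(D, v) = 6 + D*v**2 (G(D, v) = (D*v)*v + 6 = D*v**2 + 6 = 6 + D*v**2)
s(E) = -3 (s(E) = -3 + (0*(6 + E*2**2))*E = -3 + (0*(6 + E*4))*E = -3 + (0*(6 + 4*E))*E = -3 + 0*E = -3 + 0 = -3)
-106 - 65*s(3) = -106 - 65*(-3) = -106 + 195 = 89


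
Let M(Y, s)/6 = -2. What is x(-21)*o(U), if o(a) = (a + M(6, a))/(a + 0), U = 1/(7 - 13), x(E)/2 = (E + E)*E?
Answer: 128772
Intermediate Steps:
x(E) = 4*E² (x(E) = 2*((E + E)*E) = 2*((2*E)*E) = 2*(2*E²) = 4*E²)
M(Y, s) = -12 (M(Y, s) = 6*(-2) = -12)
U = -⅙ (U = 1/(-6) = -⅙ ≈ -0.16667)
o(a) = (-12 + a)/a (o(a) = (a - 12)/(a + 0) = (-12 + a)/a)
x(-21)*o(U) = (4*(-21)²)*((-12 - ⅙)/(-⅙)) = (4*441)*(-6*(-73/6)) = 1764*73 = 128772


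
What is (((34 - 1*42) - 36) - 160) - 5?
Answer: -209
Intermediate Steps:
(((34 - 1*42) - 36) - 160) - 5 = (((34 - 42) - 36) - 160) - 5 = ((-8 - 36) - 160) - 5 = (-44 - 160) - 5 = -204 - 5 = -209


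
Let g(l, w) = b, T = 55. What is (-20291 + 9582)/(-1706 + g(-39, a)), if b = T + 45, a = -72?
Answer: 10709/1606 ≈ 6.6681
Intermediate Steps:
b = 100 (b = 55 + 45 = 100)
g(l, w) = 100
(-20291 + 9582)/(-1706 + g(-39, a)) = (-20291 + 9582)/(-1706 + 100) = -10709/(-1606) = -10709*(-1/1606) = 10709/1606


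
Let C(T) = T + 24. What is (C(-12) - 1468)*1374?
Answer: -2000544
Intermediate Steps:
C(T) = 24 + T
(C(-12) - 1468)*1374 = ((24 - 12) - 1468)*1374 = (12 - 1468)*1374 = -1456*1374 = -2000544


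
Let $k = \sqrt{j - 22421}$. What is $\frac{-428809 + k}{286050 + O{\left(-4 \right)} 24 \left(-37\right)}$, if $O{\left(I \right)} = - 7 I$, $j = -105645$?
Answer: $- \frac{428809}{261186} + \frac{i \sqrt{128066}}{261186} \approx -1.6418 + 0.0013701 i$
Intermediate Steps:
$k = i \sqrt{128066}$ ($k = \sqrt{-105645 - 22421} = \sqrt{-128066} = i \sqrt{128066} \approx 357.86 i$)
$\frac{-428809 + k}{286050 + O{\left(-4 \right)} 24 \left(-37\right)} = \frac{-428809 + i \sqrt{128066}}{286050 + \left(-7\right) \left(-4\right) 24 \left(-37\right)} = \frac{-428809 + i \sqrt{128066}}{286050 + 28 \cdot 24 \left(-37\right)} = \frac{-428809 + i \sqrt{128066}}{286050 + 672 \left(-37\right)} = \frac{-428809 + i \sqrt{128066}}{286050 - 24864} = \frac{-428809 + i \sqrt{128066}}{261186} = \left(-428809 + i \sqrt{128066}\right) \frac{1}{261186} = - \frac{428809}{261186} + \frac{i \sqrt{128066}}{261186}$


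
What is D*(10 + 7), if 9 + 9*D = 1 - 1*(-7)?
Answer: -17/9 ≈ -1.8889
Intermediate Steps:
D = -⅑ (D = -1 + (1 - 1*(-7))/9 = -1 + (1 + 7)/9 = -1 + (⅑)*8 = -1 + 8/9 = -⅑ ≈ -0.11111)
D*(10 + 7) = -(10 + 7)/9 = -⅑*17 = -17/9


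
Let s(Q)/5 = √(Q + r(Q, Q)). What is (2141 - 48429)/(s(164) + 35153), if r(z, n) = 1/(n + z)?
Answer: -533709156992/405319213327 + 1388640*√490114/405319213327 ≈ -1.3144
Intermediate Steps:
s(Q) = 5*√(Q + 1/(2*Q)) (s(Q) = 5*√(Q + 1/(Q + Q)) = 5*√(Q + 1/(2*Q)))
(2141 - 48429)/(s(164) + 35153) = (2141 - 48429)/(5*√(2/164 + 4*164)/2 + 35153) = -46288/(5*√(2*(1/164) + 656)/2 + 35153) = -46288/(5*√(1/82 + 656)/2 + 35153) = -46288/(5*√(53793/82)/2 + 35153) = -46288/(5*(3*√490114/82)/2 + 35153) = -46288/(15*√490114/164 + 35153) = -46288/(35153 + 15*√490114/164)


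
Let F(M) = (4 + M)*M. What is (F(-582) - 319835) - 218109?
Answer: -201548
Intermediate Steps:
F(M) = M*(4 + M)
(F(-582) - 319835) - 218109 = (-582*(4 - 582) - 319835) - 218109 = (-582*(-578) - 319835) - 218109 = (336396 - 319835) - 218109 = 16561 - 218109 = -201548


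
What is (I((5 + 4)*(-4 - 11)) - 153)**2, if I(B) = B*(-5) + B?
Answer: 149769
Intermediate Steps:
I(B) = -4*B (I(B) = -5*B + B = -4*B)
(I((5 + 4)*(-4 - 11)) - 153)**2 = (-4*(5 + 4)*(-4 - 11) - 153)**2 = (-36*(-15) - 153)**2 = (-4*(-135) - 153)**2 = (540 - 153)**2 = 387**2 = 149769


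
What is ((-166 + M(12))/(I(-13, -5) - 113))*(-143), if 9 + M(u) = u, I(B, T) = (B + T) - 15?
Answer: -23309/146 ≈ -159.65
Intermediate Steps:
I(B, T) = -15 + B + T
M(u) = -9 + u
((-166 + M(12))/(I(-13, -5) - 113))*(-143) = ((-166 + (-9 + 12))/((-15 - 13 - 5) - 113))*(-143) = ((-166 + 3)/(-33 - 113))*(-143) = -163/(-146)*(-143) = -163*(-1/146)*(-143) = (163/146)*(-143) = -23309/146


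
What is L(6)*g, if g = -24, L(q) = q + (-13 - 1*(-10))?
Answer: -72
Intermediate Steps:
L(q) = -3 + q (L(q) = q + (-13 + 10) = q - 3 = -3 + q)
L(6)*g = (-3 + 6)*(-24) = 3*(-24) = -72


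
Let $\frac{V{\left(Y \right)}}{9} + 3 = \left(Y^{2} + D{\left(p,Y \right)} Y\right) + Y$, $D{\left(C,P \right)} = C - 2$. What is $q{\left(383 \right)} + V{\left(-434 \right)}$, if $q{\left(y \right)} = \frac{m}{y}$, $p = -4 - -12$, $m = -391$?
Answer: $\frac{638780414}{383} \approx 1.6678 \cdot 10^{6}$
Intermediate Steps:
$p = 8$ ($p = -4 + 12 = 8$)
$q{\left(y \right)} = - \frac{391}{y}$
$D{\left(C,P \right)} = -2 + C$ ($D{\left(C,P \right)} = C - 2 = -2 + C$)
$V{\left(Y \right)} = -27 + 9 Y^{2} + 63 Y$ ($V{\left(Y \right)} = -27 + 9 \left(\left(Y^{2} + \left(-2 + 8\right) Y\right) + Y\right) = -27 + 9 \left(\left(Y^{2} + 6 Y\right) + Y\right) = -27 + 9 \left(Y^{2} + 7 Y\right) = -27 + \left(9 Y^{2} + 63 Y\right) = -27 + 9 Y^{2} + 63 Y$)
$q{\left(383 \right)} + V{\left(-434 \right)} = - \frac{391}{383} + \left(-27 + 9 \left(-434\right)^{2} + 63 \left(-434\right)\right) = \left(-391\right) \frac{1}{383} - -1667835 = - \frac{391}{383} - -1667835 = - \frac{391}{383} + 1667835 = \frac{638780414}{383}$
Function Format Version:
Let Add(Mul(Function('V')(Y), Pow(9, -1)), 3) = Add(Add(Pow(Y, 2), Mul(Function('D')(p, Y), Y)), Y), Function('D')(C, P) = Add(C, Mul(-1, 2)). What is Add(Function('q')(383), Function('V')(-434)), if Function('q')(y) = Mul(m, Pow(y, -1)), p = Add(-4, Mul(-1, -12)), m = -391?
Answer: Rational(638780414, 383) ≈ 1.6678e+6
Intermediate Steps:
p = 8 (p = Add(-4, 12) = 8)
Function('q')(y) = Mul(-391, Pow(y, -1))
Function('D')(C, P) = Add(-2, C) (Function('D')(C, P) = Add(C, -2) = Add(-2, C))
Function('V')(Y) = Add(-27, Mul(9, Pow(Y, 2)), Mul(63, Y)) (Function('V')(Y) = Add(-27, Mul(9, Add(Add(Pow(Y, 2), Mul(Add(-2, 8), Y)), Y))) = Add(-27, Mul(9, Add(Add(Pow(Y, 2), Mul(6, Y)), Y))) = Add(-27, Mul(9, Add(Pow(Y, 2), Mul(7, Y)))) = Add(-27, Add(Mul(9, Pow(Y, 2)), Mul(63, Y))) = Add(-27, Mul(9, Pow(Y, 2)), Mul(63, Y)))
Add(Function('q')(383), Function('V')(-434)) = Add(Mul(-391, Pow(383, -1)), Add(-27, Mul(9, Pow(-434, 2)), Mul(63, -434))) = Add(Mul(-391, Rational(1, 383)), Add(-27, Mul(9, 188356), -27342)) = Add(Rational(-391, 383), Add(-27, 1695204, -27342)) = Add(Rational(-391, 383), 1667835) = Rational(638780414, 383)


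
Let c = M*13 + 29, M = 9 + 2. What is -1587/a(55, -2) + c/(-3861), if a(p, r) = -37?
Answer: 6121043/142857 ≈ 42.847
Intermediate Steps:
M = 11
c = 172 (c = 11*13 + 29 = 143 + 29 = 172)
-1587/a(55, -2) + c/(-3861) = -1587/(-37) + 172/(-3861) = -1587*(-1/37) + 172*(-1/3861) = 1587/37 - 172/3861 = 6121043/142857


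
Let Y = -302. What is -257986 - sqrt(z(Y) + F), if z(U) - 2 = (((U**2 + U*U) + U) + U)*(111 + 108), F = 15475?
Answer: -257986 - 3*sqrt(4425617) ≈ -2.6430e+5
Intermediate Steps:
z(U) = 2 + 438*U + 438*U**2 (z(U) = 2 + (((U**2 + U*U) + U) + U)*(111 + 108) = 2 + (((U**2 + U**2) + U) + U)*219 = 2 + ((2*U**2 + U) + U)*219 = 2 + ((U + 2*U**2) + U)*219 = 2 + (2*U + 2*U**2)*219 = 2 + (438*U + 438*U**2) = 2 + 438*U + 438*U**2)
-257986 - sqrt(z(Y) + F) = -257986 - sqrt((2 + 438*(-302) + 438*(-302)**2) + 15475) = -257986 - sqrt((2 - 132276 + 438*91204) + 15475) = -257986 - sqrt((2 - 132276 + 39947352) + 15475) = -257986 - sqrt(39815078 + 15475) = -257986 - sqrt(39830553) = -257986 - 3*sqrt(4425617)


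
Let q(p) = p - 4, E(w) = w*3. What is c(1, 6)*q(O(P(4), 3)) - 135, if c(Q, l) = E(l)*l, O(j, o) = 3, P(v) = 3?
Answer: -243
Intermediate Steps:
E(w) = 3*w
c(Q, l) = 3*l**2 (c(Q, l) = (3*l)*l = 3*l**2)
q(p) = -4 + p
c(1, 6)*q(O(P(4), 3)) - 135 = (3*6**2)*(-4 + 3) - 135 = (3*36)*(-1) - 135 = 108*(-1) - 135 = -108 - 135 = -243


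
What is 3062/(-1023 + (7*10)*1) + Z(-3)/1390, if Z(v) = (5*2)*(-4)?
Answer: -429430/132467 ≈ -3.2418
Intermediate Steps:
Z(v) = -40 (Z(v) = 10*(-4) = -40)
3062/(-1023 + (7*10)*1) + Z(-3)/1390 = 3062/(-1023 + (7*10)*1) - 40/1390 = 3062/(-1023 + 70*1) - 40*1/1390 = 3062/(-1023 + 70) - 4/139 = 3062/(-953) - 4/139 = 3062*(-1/953) - 4/139 = -3062/953 - 4/139 = -429430/132467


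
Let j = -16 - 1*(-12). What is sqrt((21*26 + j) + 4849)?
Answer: 3*sqrt(599) ≈ 73.423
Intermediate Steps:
j = -4 (j = -16 + 12 = -4)
sqrt((21*26 + j) + 4849) = sqrt((21*26 - 4) + 4849) = sqrt((546 - 4) + 4849) = sqrt(542 + 4849) = sqrt(5391) = 3*sqrt(599)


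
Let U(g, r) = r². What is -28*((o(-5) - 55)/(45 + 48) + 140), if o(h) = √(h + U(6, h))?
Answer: -363020/93 - 56*√5/93 ≈ -3904.8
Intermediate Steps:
o(h) = √(h + h²)
-28*((o(-5) - 55)/(45 + 48) + 140) = -28*((√(-5*(1 - 5)) - 55)/(45 + 48) + 140) = -28*((√(-5*(-4)) - 55)/93 + 140) = -28*((√20 - 55)*(1/93) + 140) = -28*((2*√5 - 55)*(1/93) + 140) = -28*((-55 + 2*√5)*(1/93) + 140) = -28*((-55/93 + 2*√5/93) + 140) = -28*(12965/93 + 2*√5/93) = -363020/93 - 56*√5/93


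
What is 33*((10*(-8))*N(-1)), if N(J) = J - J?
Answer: 0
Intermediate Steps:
N(J) = 0
33*((10*(-8))*N(-1)) = 33*((10*(-8))*0) = 33*(-80*0) = 33*0 = 0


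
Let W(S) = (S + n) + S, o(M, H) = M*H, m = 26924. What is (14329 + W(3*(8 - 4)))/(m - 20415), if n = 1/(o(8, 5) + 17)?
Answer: 818122/371013 ≈ 2.2051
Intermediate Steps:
o(M, H) = H*M
n = 1/57 (n = 1/(5*8 + 17) = 1/(40 + 17) = 1/57 ≈ 0.017544)
W(S) = 1/57 + 2*S (W(S) = (S + 1/57) + S = (1/57 + S) + S = 1/57 + 2*S)
(14329 + W(3*(8 - 4)))/(m - 20415) = (14329 + (1/57 + 2*(3*(8 - 4))))/(26924 - 20415) = (14329 + (1/57 + 2*(3*4)))/6509 = (14329 + (1/57 + 2*12))*(1/6509) = (14329 + (1/57 + 24))*(1/6509) = (14329 + 1369/57)*(1/6509) = (818122/57)*(1/6509) = 818122/371013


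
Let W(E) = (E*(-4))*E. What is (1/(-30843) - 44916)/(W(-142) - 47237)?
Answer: 1385344189/3944603799 ≈ 0.35120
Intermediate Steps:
W(E) = -4*E**2 (W(E) = (-4*E)*E = -4*E**2)
(1/(-30843) - 44916)/(W(-142) - 47237) = (1/(-30843) - 44916)/(-4*(-142)**2 - 47237) = (-1/30843 - 44916)/(-4*20164 - 47237) = -1385344189/(30843*(-80656 - 47237)) = -1385344189/30843/(-127893) = -1385344189/30843*(-1/127893) = 1385344189/3944603799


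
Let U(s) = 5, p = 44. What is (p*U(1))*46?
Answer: 10120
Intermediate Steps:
(p*U(1))*46 = (44*5)*46 = 220*46 = 10120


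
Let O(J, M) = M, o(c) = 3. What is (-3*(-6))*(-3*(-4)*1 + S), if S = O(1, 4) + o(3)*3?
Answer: 450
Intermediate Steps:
S = 13 (S = 4 + 3*3 = 4 + 9 = 13)
(-3*(-6))*(-3*(-4)*1 + S) = (-3*(-6))*(-3*(-4)*1 + 13) = 18*(12*1 + 13) = 18*(12 + 13) = 18*25 = 450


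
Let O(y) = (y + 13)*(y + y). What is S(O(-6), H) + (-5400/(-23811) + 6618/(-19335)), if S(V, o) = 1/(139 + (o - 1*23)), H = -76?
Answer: -37033383/409231720 ≈ -0.090495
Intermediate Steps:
O(y) = 2*y*(13 + y) (O(y) = (13 + y)*(2*y) = 2*y*(13 + y))
S(V, o) = 1/(116 + o) (S(V, o) = 1/(139 + (o - 23)) = 1/(139 + (-23 + o)) = 1/(116 + o))
S(O(-6), H) + (-5400/(-23811) + 6618/(-19335)) = 1/(116 - 76) + (-5400/(-23811) + 6618/(-19335)) = 1/40 + (-5400*(-1/23811) + 6618*(-1/19335)) = 1/40 + (1800/7937 - 2206/6445) = 1/40 - 5908022/51153965 = -37033383/409231720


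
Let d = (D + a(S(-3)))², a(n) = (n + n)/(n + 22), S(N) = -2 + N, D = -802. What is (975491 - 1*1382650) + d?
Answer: 68489785/289 ≈ 2.3699e+5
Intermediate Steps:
a(n) = 2*n/(22 + n) (a(n) = (2*n)/(22 + n) = 2*n/(22 + n))
d = 186158736/289 (d = (-802 + 2*(-2 - 3)/(22 + (-2 - 3)))² = (-802 + 2*(-5)/(22 - 5))² = (-802 + 2*(-5)/17)² = (-802 + 2*(-5)*(1/17))² = (-802 - 10/17)² = (-13644/17)² = 186158736/289 ≈ 6.4415e+5)
(975491 - 1*1382650) + d = (975491 - 1*1382650) + 186158736/289 = (975491 - 1382650) + 186158736/289 = -407159 + 186158736/289 = 68489785/289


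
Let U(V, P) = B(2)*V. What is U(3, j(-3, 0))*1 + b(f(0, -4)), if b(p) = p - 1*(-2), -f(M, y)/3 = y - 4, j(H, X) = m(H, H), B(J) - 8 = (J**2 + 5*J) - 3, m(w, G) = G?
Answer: 83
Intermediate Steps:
B(J) = 5 + J**2 + 5*J (B(J) = 8 + ((J**2 + 5*J) - 3) = 8 + (-3 + J**2 + 5*J) = 5 + J**2 + 5*J)
j(H, X) = H
f(M, y) = 12 - 3*y (f(M, y) = -3*(y - 4) = -3*(-4 + y) = 12 - 3*y)
b(p) = 2 + p (b(p) = p + 2 = 2 + p)
U(V, P) = 19*V (U(V, P) = (5 + 2**2 + 5*2)*V = (5 + 4 + 10)*V = 19*V)
U(3, j(-3, 0))*1 + b(f(0, -4)) = (19*3)*1 + (2 + (12 - 3*(-4))) = 57*1 + (2 + (12 + 12)) = 57 + (2 + 24) = 57 + 26 = 83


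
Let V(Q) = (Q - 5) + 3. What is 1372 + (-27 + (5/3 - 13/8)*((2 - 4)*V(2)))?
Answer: 1345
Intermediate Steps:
V(Q) = -2 + Q (V(Q) = (-5 + Q) + 3 = -2 + Q)
1372 + (-27 + (5/3 - 13/8)*((2 - 4)*V(2))) = 1372 + (-27 + (5/3 - 13/8)*((2 - 4)*(-2 + 2))) = 1372 + (-27 + (5*(1/3) - 13*1/8)*(-2*0)) = 1372 + (-27 + (5/3 - 13/8)*0) = 1372 + (-27 + (1/24)*0) = 1372 + (-27 + 0) = 1372 - 27 = 1345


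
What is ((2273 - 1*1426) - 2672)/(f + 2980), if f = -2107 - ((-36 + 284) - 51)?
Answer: -1825/676 ≈ -2.6997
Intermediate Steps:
f = -2304 (f = -2107 - (248 - 51) = -2107 - 1*197 = -2107 - 197 = -2304)
((2273 - 1*1426) - 2672)/(f + 2980) = ((2273 - 1*1426) - 2672)/(-2304 + 2980) = ((2273 - 1426) - 2672)/676 = (847 - 2672)*(1/676) = -1825*1/676 = -1825/676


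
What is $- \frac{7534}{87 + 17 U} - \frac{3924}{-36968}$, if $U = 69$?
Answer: $- \frac{8549146}{1455615} \approx -5.8732$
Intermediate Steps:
$- \frac{7534}{87 + 17 U} - \frac{3924}{-36968} = - \frac{7534}{87 + 17 \cdot 69} - \frac{3924}{-36968} = - \frac{7534}{87 + 1173} - - \frac{981}{9242} = - \frac{7534}{1260} + \frac{981}{9242} = \left(-7534\right) \frac{1}{1260} + \frac{981}{9242} = - \frac{3767}{630} + \frac{981}{9242} = - \frac{8549146}{1455615}$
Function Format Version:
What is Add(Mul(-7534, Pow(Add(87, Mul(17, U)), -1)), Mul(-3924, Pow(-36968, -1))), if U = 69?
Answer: Rational(-8549146, 1455615) ≈ -5.8732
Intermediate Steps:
Add(Mul(-7534, Pow(Add(87, Mul(17, U)), -1)), Mul(-3924, Pow(-36968, -1))) = Add(Mul(-7534, Pow(Add(87, Mul(17, 69)), -1)), Mul(-3924, Pow(-36968, -1))) = Add(Mul(-7534, Pow(Add(87, 1173), -1)), Mul(-3924, Rational(-1, 36968))) = Add(Mul(-7534, Pow(1260, -1)), Rational(981, 9242)) = Add(Mul(-7534, Rational(1, 1260)), Rational(981, 9242)) = Add(Rational(-3767, 630), Rational(981, 9242)) = Rational(-8549146, 1455615)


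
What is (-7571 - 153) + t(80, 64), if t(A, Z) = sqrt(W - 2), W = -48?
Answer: -7724 + 5*I*sqrt(2) ≈ -7724.0 + 7.0711*I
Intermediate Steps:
t(A, Z) = 5*I*sqrt(2) (t(A, Z) = sqrt(-48 - 2) = sqrt(-50) = 5*I*sqrt(2))
(-7571 - 153) + t(80, 64) = (-7571 - 153) + 5*I*sqrt(2) = -7724 + 5*I*sqrt(2)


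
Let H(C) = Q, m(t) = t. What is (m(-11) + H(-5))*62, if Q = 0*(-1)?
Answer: -682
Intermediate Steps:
Q = 0
H(C) = 0
(m(-11) + H(-5))*62 = (-11 + 0)*62 = -11*62 = -682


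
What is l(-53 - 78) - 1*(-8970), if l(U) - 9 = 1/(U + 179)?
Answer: 430993/48 ≈ 8979.0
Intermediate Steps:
l(U) = 9 + 1/(179 + U) (l(U) = 9 + 1/(U + 179) = 9 + 1/(179 + U))
l(-53 - 78) - 1*(-8970) = (1612 + 9*(-53 - 78))/(179 + (-53 - 78)) - 1*(-8970) = (1612 + 9*(-131))/(179 - 131) + 8970 = (1612 - 1179)/48 + 8970 = (1/48)*433 + 8970 = 433/48 + 8970 = 430993/48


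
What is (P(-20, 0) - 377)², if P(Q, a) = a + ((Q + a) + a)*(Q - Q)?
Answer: 142129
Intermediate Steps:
P(Q, a) = a (P(Q, a) = a + (Q + 2*a)*0 = a + 0 = a)
(P(-20, 0) - 377)² = (0 - 377)² = (-377)² = 142129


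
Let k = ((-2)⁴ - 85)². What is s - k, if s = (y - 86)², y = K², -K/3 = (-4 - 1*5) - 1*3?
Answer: 1459339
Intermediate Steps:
K = 36 (K = -3*((-4 - 1*5) - 1*3) = -3*((-4 - 5) - 3) = -3*(-9 - 3) = -3*(-12) = 36)
y = 1296 (y = 36² = 1296)
k = 4761 (k = (16 - 85)² = (-69)² = 4761)
s = 1464100 (s = (1296 - 86)² = 1210² = 1464100)
s - k = 1464100 - 1*4761 = 1464100 - 4761 = 1459339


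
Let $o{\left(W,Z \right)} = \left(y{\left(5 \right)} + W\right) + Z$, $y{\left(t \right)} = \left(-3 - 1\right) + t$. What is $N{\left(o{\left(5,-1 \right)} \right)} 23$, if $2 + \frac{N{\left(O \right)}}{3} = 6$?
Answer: $276$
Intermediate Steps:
$y{\left(t \right)} = -4 + t$
$o{\left(W,Z \right)} = 1 + W + Z$ ($o{\left(W,Z \right)} = \left(\left(-4 + 5\right) + W\right) + Z = \left(1 + W\right) + Z = 1 + W + Z$)
$N{\left(O \right)} = 12$ ($N{\left(O \right)} = -6 + 3 \cdot 6 = -6 + 18 = 12$)
$N{\left(o{\left(5,-1 \right)} \right)} 23 = 12 \cdot 23 = 276$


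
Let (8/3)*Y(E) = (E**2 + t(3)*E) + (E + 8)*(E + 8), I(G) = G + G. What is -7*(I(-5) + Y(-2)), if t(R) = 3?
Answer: -77/4 ≈ -19.250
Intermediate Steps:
I(G) = 2*G
Y(E) = 3*E**2/8 + 3*(8 + E)**2/8 + 9*E/8 (Y(E) = 3*((E**2 + 3*E) + (E + 8)*(E + 8))/8 = 3*((E**2 + 3*E) + (8 + E)*(8 + E))/8 = 3*((E**2 + 3*E) + (8 + E)**2)/8 = 3*(E**2 + (8 + E)**2 + 3*E)/8 = 3*E**2/8 + 3*(8 + E)**2/8 + 9*E/8)
-7*(I(-5) + Y(-2)) = -7*(2*(-5) + (24 + (3/4)*(-2)**2 + (57/8)*(-2))) = -7*(-10 + (24 + (3/4)*4 - 57/4)) = -7*(-10 + (24 + 3 - 57/4)) = -7*(-10 + 51/4) = -7*11/4 = -77/4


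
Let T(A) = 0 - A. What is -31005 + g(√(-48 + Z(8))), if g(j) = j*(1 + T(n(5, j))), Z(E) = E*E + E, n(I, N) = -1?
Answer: -31005 + 4*√6 ≈ -30995.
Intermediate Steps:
Z(E) = E + E² (Z(E) = E² + E = E + E²)
T(A) = -A
g(j) = 2*j (g(j) = j*(1 - 1*(-1)) = j*(1 + 1) = j*2 = 2*j)
-31005 + g(√(-48 + Z(8))) = -31005 + 2*√(-48 + 8*(1 + 8)) = -31005 + 2*√(-48 + 8*9) = -31005 + 2*√(-48 + 72) = -31005 + 2*√24 = -31005 + 2*(2*√6) = -31005 + 4*√6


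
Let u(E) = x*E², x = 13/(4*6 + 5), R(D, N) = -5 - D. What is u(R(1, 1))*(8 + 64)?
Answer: 33696/29 ≈ 1161.9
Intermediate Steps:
x = 13/29 (x = 13/(24 + 5) = 13/29 ≈ 0.44828)
u(E) = 13*E²/29
u(R(1, 1))*(8 + 64) = (13*(-5 - 1*1)²/29)*(8 + 64) = (13*(-5 - 1)²/29)*72 = ((13/29)*(-6)²)*72 = ((13/29)*36)*72 = (468/29)*72 = 33696/29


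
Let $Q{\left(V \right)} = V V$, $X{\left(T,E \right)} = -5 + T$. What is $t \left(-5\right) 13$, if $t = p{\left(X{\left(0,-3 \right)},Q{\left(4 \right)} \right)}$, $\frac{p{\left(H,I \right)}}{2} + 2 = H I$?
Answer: $10660$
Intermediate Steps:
$Q{\left(V \right)} = V^{2}$
$p{\left(H,I \right)} = -4 + 2 H I$
$t = -164$ ($t = -4 + 2 \left(-5 + 0\right) 4^{2} = -4 + 2 \left(-5\right) 16 = -4 - 160 = -164$)
$t \left(-5\right) 13 = \left(-164\right) \left(-5\right) 13 = 820 \cdot 13 = 10660$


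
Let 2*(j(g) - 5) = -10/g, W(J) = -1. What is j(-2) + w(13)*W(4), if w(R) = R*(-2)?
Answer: 67/2 ≈ 33.500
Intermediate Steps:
w(R) = -2*R
j(g) = 5 - 5/g (j(g) = 5 + (-10/g)/2 = 5 - 5/g)
j(-2) + w(13)*W(4) = (5 - 5/(-2)) - 2*13*(-1) = (5 - 5*(-½)) - 26*(-1) = (5 + 5/2) + 26 = 15/2 + 26 = 67/2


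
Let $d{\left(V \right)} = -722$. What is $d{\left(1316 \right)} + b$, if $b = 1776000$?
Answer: $1775278$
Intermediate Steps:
$d{\left(1316 \right)} + b = -722 + 1776000 = 1775278$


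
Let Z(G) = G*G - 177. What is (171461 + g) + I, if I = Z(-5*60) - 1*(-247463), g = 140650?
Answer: 649397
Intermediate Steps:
Z(G) = -177 + G² (Z(G) = G² - 177 = -177 + G²)
I = 337286 (I = (-177 + (-5*60)²) - 1*(-247463) = (-177 + (-300)²) + 247463 = (-177 + 90000) + 247463 = 89823 + 247463 = 337286)
(171461 + g) + I = (171461 + 140650) + 337286 = 312111 + 337286 = 649397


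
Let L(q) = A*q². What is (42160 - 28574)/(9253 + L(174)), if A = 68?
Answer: 13586/2068021 ≈ 0.0065696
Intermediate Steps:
L(q) = 68*q²
(42160 - 28574)/(9253 + L(174)) = (42160 - 28574)/(9253 + 68*174²) = 13586/(9253 + 68*30276) = 13586/(9253 + 2058768) = 13586/2068021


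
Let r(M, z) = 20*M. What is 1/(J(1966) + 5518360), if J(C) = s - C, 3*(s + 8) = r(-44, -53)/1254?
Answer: 171/943301966 ≈ 1.8128e-7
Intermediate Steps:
s = -1408/171 (s = -8 + ((20*(-44))/1254)/3 = -8 + (-880*1/1254)/3 = -8 + (⅓)*(-40/57) = -8 - 40/171 = -1408/171 ≈ -8.2339)
J(C) = -1408/171 - C
1/(J(1966) + 5518360) = 1/((-1408/171 - 1*1966) + 5518360) = 1/((-1408/171 - 1966) + 5518360) = 1/(-337594/171 + 5518360) = 1/(943301966/171) = 171/943301966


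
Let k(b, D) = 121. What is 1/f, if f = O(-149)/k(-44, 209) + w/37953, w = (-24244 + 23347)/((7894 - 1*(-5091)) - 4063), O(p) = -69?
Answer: -13657538862/7788219497 ≈ -1.7536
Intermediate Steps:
w = -299/2974 (w = -897/((7894 + 5091) - 4063) = -897/(12985 - 4063) = -897/8922 = -897*1/8922 = -299/2974 ≈ -0.10054)
f = -7788219497/13657538862 (f = -69/121 - 299/2974/37953 = -69*1/121 - 299/2974*1/37953 = -69/121 - 299/112872222 = -7788219497/13657538862 ≈ -0.57025)
1/f = 1/(-7788219497/13657538862) = -13657538862/7788219497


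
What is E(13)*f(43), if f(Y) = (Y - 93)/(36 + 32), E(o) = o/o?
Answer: -25/34 ≈ -0.73529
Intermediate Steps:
E(o) = 1
f(Y) = -93/68 + Y/68 (f(Y) = (-93 + Y)/68 = (-93 + Y)*(1/68) = -93/68 + Y/68)
E(13)*f(43) = 1*(-93/68 + (1/68)*43) = 1*(-93/68 + 43/68) = 1*(-25/34) = -25/34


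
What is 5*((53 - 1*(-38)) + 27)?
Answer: 590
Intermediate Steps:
5*((53 - 1*(-38)) + 27) = 5*((53 + 38) + 27) = 5*(91 + 27) = 5*118 = 590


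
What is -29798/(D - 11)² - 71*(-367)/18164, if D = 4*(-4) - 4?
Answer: -516210095/17455604 ≈ -29.573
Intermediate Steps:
D = -20 (D = -16 - 4 = -20)
-29798/(D - 11)² - 71*(-367)/18164 = -29798/(-20 - 11)² - 71*(-367)/18164 = -29798/((-31)²) + 26057*(1/18164) = -29798/961 + 26057/18164 = -516210095/17455604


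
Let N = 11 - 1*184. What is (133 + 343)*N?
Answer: -82348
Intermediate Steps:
N = -173 (N = 11 - 184 = -173)
(133 + 343)*N = (133 + 343)*(-173) = 476*(-173) = -82348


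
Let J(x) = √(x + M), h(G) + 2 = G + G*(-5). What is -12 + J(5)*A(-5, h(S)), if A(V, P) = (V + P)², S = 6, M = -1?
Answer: 1910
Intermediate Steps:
h(G) = -2 - 4*G (h(G) = -2 + (G + G*(-5)) = -2 + (G - 5*G) = -2 - 4*G)
J(x) = √(-1 + x) (J(x) = √(x - 1) = √(-1 + x))
A(V, P) = (P + V)²
-12 + J(5)*A(-5, h(S)) = -12 + √(-1 + 5)*((-2 - 4*6) - 5)² = -12 + √4*((-2 - 24) - 5)² = -12 + 2*(-26 - 5)² = -12 + 2*(-31)² = -12 + 2*961 = -12 + 1922 = 1910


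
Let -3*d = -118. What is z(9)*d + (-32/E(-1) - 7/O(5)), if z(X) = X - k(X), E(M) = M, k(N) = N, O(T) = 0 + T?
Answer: 153/5 ≈ 30.600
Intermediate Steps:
O(T) = T
d = 118/3 (d = -1/3*(-118) = 118/3 ≈ 39.333)
z(X) = 0 (z(X) = X - X = 0)
z(9)*d + (-32/E(-1) - 7/O(5)) = 0*(118/3) + (-32/(-1) - 7/5) = 0 + (-32*(-1) - 7*1/5) = 0 + (32 - 7/5) = 0 + 153/5 = 153/5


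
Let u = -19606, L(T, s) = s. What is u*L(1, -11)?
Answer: 215666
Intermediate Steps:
u*L(1, -11) = -19606*(-11) = 215666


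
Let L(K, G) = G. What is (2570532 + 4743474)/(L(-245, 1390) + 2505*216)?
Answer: 3657003/271235 ≈ 13.483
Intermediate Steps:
(2570532 + 4743474)/(L(-245, 1390) + 2505*216) = (2570532 + 4743474)/(1390 + 2505*216) = 7314006/(1390 + 541080) = 7314006/542470 = 7314006*(1/542470) = 3657003/271235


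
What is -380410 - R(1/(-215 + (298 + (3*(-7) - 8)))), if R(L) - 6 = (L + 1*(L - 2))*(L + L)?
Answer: -277323211/729 ≈ -3.8042e+5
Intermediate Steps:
R(L) = 6 + 2*L*(-2 + 2*L) (R(L) = 6 + (L + 1*(L - 2))*(L + L) = 6 + (L + 1*(-2 + L))*(2*L) = 6 + (L + (-2 + L))*(2*L) = 6 + (-2 + 2*L)*(2*L) = 6 + 2*L*(-2 + 2*L))
-380410 - R(1/(-215 + (298 + (3*(-7) - 8)))) = -380410 - (6 - 4/(-215 + (298 + (3*(-7) - 8))) + 4*(1/(-215 + (298 + (3*(-7) - 8))))²) = -380410 - (6 - 4/(-215 + (298 + (-21 - 8))) + 4*(1/(-215 + (298 + (-21 - 8))))²) = -380410 - (6 - 4/(-215 + (298 - 29)) + 4*(1/(-215 + (298 - 29)))²) = -380410 - (6 - 4/(-215 + 269) + 4*(1/(-215 + 269))²) = -380410 - (6 - 4/54 + 4*(1/54)²) = -380410 - (6 - 4*1/54 + 4*(1/54)²) = -380410 - (6 - 2/27 + 4*(1/2916)) = -380410 - (6 - 2/27 + 1/729) = -380410 - 1*4321/729 = -380410 - 4321/729 = -277323211/729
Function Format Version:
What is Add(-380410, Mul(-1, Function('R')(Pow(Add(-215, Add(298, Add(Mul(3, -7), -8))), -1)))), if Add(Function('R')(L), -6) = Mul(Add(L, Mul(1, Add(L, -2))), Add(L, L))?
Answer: Rational(-277323211, 729) ≈ -3.8042e+5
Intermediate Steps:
Function('R')(L) = Add(6, Mul(2, L, Add(-2, Mul(2, L)))) (Function('R')(L) = Add(6, Mul(Add(L, Mul(1, Add(L, -2))), Add(L, L))) = Add(6, Mul(Add(L, Mul(1, Add(-2, L))), Mul(2, L))) = Add(6, Mul(Add(L, Add(-2, L)), Mul(2, L))) = Add(6, Mul(Add(-2, Mul(2, L)), Mul(2, L))) = Add(6, Mul(2, L, Add(-2, Mul(2, L)))))
Add(-380410, Mul(-1, Function('R')(Pow(Add(-215, Add(298, Add(Mul(3, -7), -8))), -1)))) = Add(-380410, Mul(-1, Add(6, Mul(-4, Pow(Add(-215, Add(298, Add(Mul(3, -7), -8))), -1)), Mul(4, Pow(Pow(Add(-215, Add(298, Add(Mul(3, -7), -8))), -1), 2))))) = Add(-380410, Mul(-1, Add(6, Mul(-4, Pow(Add(-215, Add(298, Add(-21, -8))), -1)), Mul(4, Pow(Pow(Add(-215, Add(298, Add(-21, -8))), -1), 2))))) = Add(-380410, Mul(-1, Add(6, Mul(-4, Pow(Add(-215, Add(298, -29)), -1)), Mul(4, Pow(Pow(Add(-215, Add(298, -29)), -1), 2))))) = Add(-380410, Mul(-1, Add(6, Mul(-4, Pow(Add(-215, 269), -1)), Mul(4, Pow(Pow(Add(-215, 269), -1), 2))))) = Add(-380410, Mul(-1, Add(6, Mul(-4, Pow(54, -1)), Mul(4, Pow(Pow(54, -1), 2))))) = Add(-380410, Mul(-1, Add(6, Mul(-4, Rational(1, 54)), Mul(4, Pow(Rational(1, 54), 2))))) = Add(-380410, Mul(-1, Add(6, Rational(-2, 27), Mul(4, Rational(1, 2916))))) = Add(-380410, Mul(-1, Add(6, Rational(-2, 27), Rational(1, 729)))) = Add(-380410, Mul(-1, Rational(4321, 729))) = Add(-380410, Rational(-4321, 729)) = Rational(-277323211, 729)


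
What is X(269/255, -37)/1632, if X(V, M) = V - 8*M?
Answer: 75749/416160 ≈ 0.18202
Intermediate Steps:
X(269/255, -37)/1632 = (269/255 - 8*(-37))/1632 = (269*(1/255) + 296)*(1/1632) = (269/255 + 296)*(1/1632) = (75749/255)*(1/1632) = 75749/416160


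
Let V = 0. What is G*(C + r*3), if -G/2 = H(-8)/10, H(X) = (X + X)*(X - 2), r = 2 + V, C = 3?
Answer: -288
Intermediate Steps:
r = 2 (r = 2 + 0 = 2)
H(X) = 2*X*(-2 + X) (H(X) = (2*X)*(-2 + X) = 2*X*(-2 + X))
G = -32 (G = -2*2*(-8)*(-2 - 8)/10 = -2*2*(-8)*(-10)/10 = -320/10 = -2*16 = -32)
G*(C + r*3) = -32*(3 + 2*3) = -32*(3 + 6) = -32*9 = -288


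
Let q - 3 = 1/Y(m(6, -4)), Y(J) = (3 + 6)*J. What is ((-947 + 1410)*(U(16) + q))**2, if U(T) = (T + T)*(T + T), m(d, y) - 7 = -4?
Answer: 164839664220100/729 ≈ 2.2612e+11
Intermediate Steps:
m(d, y) = 3 (m(d, y) = 7 - 4 = 3)
Y(J) = 9*J
q = 82/27 (q = 3 + 1/(9*3) = 3 + 1/27 = 82/27 ≈ 3.0370)
U(T) = 4*T**2 (U(T) = (2*T)*(2*T) = 4*T**2)
((-947 + 1410)*(U(16) + q))**2 = ((-947 + 1410)*(4*16**2 + 82/27))**2 = (463*(4*256 + 82/27))**2 = (463*(1024 + 82/27))**2 = (463*(27730/27))**2 = (12838990/27)**2 = 164839664220100/729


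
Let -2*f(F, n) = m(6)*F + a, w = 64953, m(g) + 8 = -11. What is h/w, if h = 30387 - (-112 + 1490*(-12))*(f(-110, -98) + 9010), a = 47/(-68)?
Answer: 2436829042/1104201 ≈ 2206.9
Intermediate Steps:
m(g) = -19 (m(g) = -8 - 11 = -19)
a = -47/68 (a = 47*(-1/68) = -47/68 ≈ -0.69118)
f(F, n) = 47/136 + 19*F/2 (f(F, n) = -(-19*F - 47/68)/2 = -(-47/68 - 19*F)/2 = 47/136 + 19*F/2)
h = 2436829042/17 (h = 30387 - (-112 + 1490*(-12))*((47/136 + (19/2)*(-110)) + 9010) = 30387 - (-112 - 17880)*((47/136 - 1045) + 9010) = 30387 - (-17992)*(-142073/136 + 9010) = 30387 - (-17992)*1083287/136 = 30387 - 1*(-2436312463/17) = 30387 + 2436312463/17 = 2436829042/17 ≈ 1.4334e+8)
h/w = (2436829042/17)/64953 = (2436829042/17)*(1/64953) = 2436829042/1104201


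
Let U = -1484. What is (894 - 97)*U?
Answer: -1182748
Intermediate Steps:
(894 - 97)*U = (894 - 97)*(-1484) = 797*(-1484) = -1182748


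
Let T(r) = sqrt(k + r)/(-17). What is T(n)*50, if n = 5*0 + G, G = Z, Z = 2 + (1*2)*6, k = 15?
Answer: -50*sqrt(29)/17 ≈ -15.839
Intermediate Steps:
Z = 14 (Z = 2 + 2*6 = 2 + 12 = 14)
G = 14
n = 14 (n = 5*0 + 14 = 0 + 14 = 14)
T(r) = -sqrt(15 + r)/17 (T(r) = sqrt(15 + r)/(-17) = sqrt(15 + r)*(-1/17) = -sqrt(15 + r)/17)
T(n)*50 = -sqrt(15 + 14)/17*50 = -sqrt(29)/17*50 = -50*sqrt(29)/17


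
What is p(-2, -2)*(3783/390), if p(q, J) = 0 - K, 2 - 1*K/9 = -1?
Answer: -2619/10 ≈ -261.90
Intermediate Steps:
K = 27 (K = 18 - 9*(-1) = 18 + 9 = 27)
p(q, J) = -27 (p(q, J) = 0 - 1*27 = 0 - 27 = -27)
p(-2, -2)*(3783/390) = -102141/390 = -27*97/10 = -2619/10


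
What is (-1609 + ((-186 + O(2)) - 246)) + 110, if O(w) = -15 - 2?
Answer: -1948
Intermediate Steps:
O(w) = -17
(-1609 + ((-186 + O(2)) - 246)) + 110 = (-1609 + ((-186 - 17) - 246)) + 110 = (-1609 + (-203 - 246)) + 110 = (-1609 - 449) + 110 = -2058 + 110 = -1948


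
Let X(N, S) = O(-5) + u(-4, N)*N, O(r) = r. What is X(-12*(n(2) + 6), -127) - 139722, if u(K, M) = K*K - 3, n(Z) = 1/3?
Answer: -140715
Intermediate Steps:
n(Z) = ⅓
u(K, M) = -3 + K² (u(K, M) = K² - 3 = -3 + K²)
X(N, S) = -5 + 13*N (X(N, S) = -5 + (-3 + (-4)²)*N = -5 + (-3 + 16)*N = -5 + 13*N)
X(-12*(n(2) + 6), -127) - 139722 = (-5 + 13*(-12*(⅓ + 6))) - 139722 = (-5 + 13*(-12*19/3)) - 139722 = (-5 + 13*(-76)) - 139722 = (-5 - 988) - 139722 = -993 - 139722 = -140715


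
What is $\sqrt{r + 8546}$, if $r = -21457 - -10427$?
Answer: $6 i \sqrt{69} \approx 49.84 i$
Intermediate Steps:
$r = -11030$ ($r = -21457 + 10427 = -11030$)
$\sqrt{r + 8546} = \sqrt{-11030 + 8546} = \sqrt{-2484} = 6 i \sqrt{69}$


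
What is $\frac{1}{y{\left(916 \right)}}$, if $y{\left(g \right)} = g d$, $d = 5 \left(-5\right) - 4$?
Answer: $- \frac{1}{26564} \approx -3.7645 \cdot 10^{-5}$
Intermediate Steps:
$d = -29$ ($d = -25 - 4 = -29$)
$y{\left(g \right)} = - 29 g$ ($y{\left(g \right)} = g \left(-29\right) = - 29 g$)
$\frac{1}{y{\left(916 \right)}} = \frac{1}{\left(-29\right) 916} = \frac{1}{-26564} = - \frac{1}{26564}$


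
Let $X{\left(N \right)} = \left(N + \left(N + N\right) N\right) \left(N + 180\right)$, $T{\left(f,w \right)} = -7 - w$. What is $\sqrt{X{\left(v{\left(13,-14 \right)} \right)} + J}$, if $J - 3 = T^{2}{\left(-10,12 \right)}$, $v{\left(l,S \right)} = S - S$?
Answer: $2 \sqrt{91} \approx 19.079$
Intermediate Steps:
$v{\left(l,S \right)} = 0$
$J = 364$ ($J = 3 + \left(-7 - 12\right)^{2} = 3 + \left(-19\right)^{2} = 3 + 361 = 364$)
$X{\left(N \right)} = \left(180 + N\right) \left(N + 2 N^{2}\right)$ ($X{\left(N \right)} = \left(N + 2 N N\right) \left(180 + N\right) = \left(N + 2 N^{2}\right) \left(180 + N\right) = \left(180 + N\right) \left(N + 2 N^{2}\right)$)
$\sqrt{X{\left(v{\left(13,-14 \right)} \right)} + J} = \sqrt{0 \left(180 + 2 \cdot 0^{2} + 361 \cdot 0\right) + 364} = \sqrt{0 \left(180 + 2 \cdot 0 + 0\right) + 364} = \sqrt{0 \left(180 + 0 + 0\right) + 364} = \sqrt{0 \cdot 180 + 364} = \sqrt{0 + 364} = \sqrt{364} = 2 \sqrt{91}$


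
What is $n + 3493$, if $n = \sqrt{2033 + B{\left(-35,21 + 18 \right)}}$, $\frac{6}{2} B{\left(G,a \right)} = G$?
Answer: $3493 + \frac{4 \sqrt{1137}}{3} \approx 3538.0$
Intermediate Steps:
$B{\left(G,a \right)} = \frac{G}{3}$
$n = \frac{4 \sqrt{1137}}{3}$ ($n = \sqrt{2033 + \frac{1}{3} \left(-35\right)} = \sqrt{2033 - \frac{35}{3}} = \sqrt{\frac{6064}{3}} = \frac{4 \sqrt{1137}}{3} \approx 44.959$)
$n + 3493 = \frac{4 \sqrt{1137}}{3} + 3493 = 3493 + \frac{4 \sqrt{1137}}{3}$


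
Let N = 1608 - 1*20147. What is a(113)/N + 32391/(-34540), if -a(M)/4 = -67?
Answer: -609753469/640337060 ≈ -0.95224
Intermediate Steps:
N = -18539 (N = 1608 - 20147 = -18539)
a(M) = 268 (a(M) = -4*(-67) = 268)
a(113)/N + 32391/(-34540) = 268/(-18539) + 32391/(-34540) = 268*(-1/18539) + 32391*(-1/34540) = -268/18539 - 32391/34540 = -609753469/640337060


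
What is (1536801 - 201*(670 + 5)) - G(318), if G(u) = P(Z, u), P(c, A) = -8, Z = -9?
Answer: 1401134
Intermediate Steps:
G(u) = -8
(1536801 - 201*(670 + 5)) - G(318) = (1536801 - 201*(670 + 5)) - 1*(-8) = (1536801 - 201*675) + 8 = (1536801 - 135675) + 8 = 1401126 + 8 = 1401134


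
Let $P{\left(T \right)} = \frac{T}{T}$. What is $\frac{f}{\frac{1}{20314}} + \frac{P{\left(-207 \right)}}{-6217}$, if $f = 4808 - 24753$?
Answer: $- \frac{2518896692411}{6217} \approx -4.0516 \cdot 10^{8}$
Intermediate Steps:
$f = -19945$
$P{\left(T \right)} = 1$
$\frac{f}{\frac{1}{20314}} + \frac{P{\left(-207 \right)}}{-6217} = - \frac{19945}{\frac{1}{20314}} + 1 \frac{1}{-6217} = - 19945 \frac{1}{\frac{1}{20314}} + 1 \left(- \frac{1}{6217}\right) = \left(-19945\right) 20314 - \frac{1}{6217} = -405162730 - \frac{1}{6217} = - \frac{2518896692411}{6217}$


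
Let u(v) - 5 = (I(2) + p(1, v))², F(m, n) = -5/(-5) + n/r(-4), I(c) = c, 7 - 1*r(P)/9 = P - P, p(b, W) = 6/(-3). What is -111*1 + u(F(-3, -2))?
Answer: -106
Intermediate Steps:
p(b, W) = -2 (p(b, W) = 6*(-⅓) = -2)
r(P) = 63 (r(P) = 63 - 9*(P - P) = 63 - 9*0 = 63 + 0 = 63)
F(m, n) = 1 + n/63 (F(m, n) = -5/(-5) + n/63 = -5*(-⅕) + n*(1/63) = 1 + n/63)
u(v) = 5 (u(v) = 5 + (2 - 2)² = 5 + 0² = 5 + 0 = 5)
-111*1 + u(F(-3, -2)) = -111*1 + 5 = -111 + 5 = -106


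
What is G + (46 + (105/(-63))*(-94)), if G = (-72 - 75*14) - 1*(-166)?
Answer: -2260/3 ≈ -753.33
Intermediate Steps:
G = -956 (G = (-72 - 1050) + 166 = -1122 + 166 = -956)
G + (46 + (105/(-63))*(-94)) = -956 + (46 + (105/(-63))*(-94)) = -956 + (46 + (105*(-1/63))*(-94)) = -956 + (46 - 5/3*(-94)) = -956 + (46 + 470/3) = -956 + 608/3 = -2260/3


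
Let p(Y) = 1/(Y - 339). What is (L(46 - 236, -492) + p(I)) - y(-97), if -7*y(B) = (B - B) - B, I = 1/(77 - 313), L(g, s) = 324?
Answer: 189210173/560035 ≈ 337.85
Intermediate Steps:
I = -1/236 (I = 1/(-236) = -1/236 ≈ -0.0042373)
y(B) = B/7 (y(B) = -((B - B) - B)/7 = -(0 - B)/7 = -(-1)*B/7 = B/7)
p(Y) = 1/(-339 + Y)
(L(46 - 236, -492) + p(I)) - y(-97) = (324 + 1/(-339 - 1/236)) - (-97)/7 = (324 + 1/(-80005/236)) - 1*(-97/7) = (324 - 236/80005) + 97/7 = 25921384/80005 + 97/7 = 189210173/560035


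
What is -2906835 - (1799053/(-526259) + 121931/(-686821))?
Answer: -1050661806441020923/361445732639 ≈ -2.9068e+6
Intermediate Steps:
-2906835 - (1799053/(-526259) + 121931/(-686821)) = -2906835 - (1799053*(-1/526259) + 121931*(-1/686821)) = -2906835 - (-1799053/526259 - 121931/686821) = -2906835 - 1*(-1299794666642/361445732639) = -2906835 + 1299794666642/361445732639 = -1050661806441020923/361445732639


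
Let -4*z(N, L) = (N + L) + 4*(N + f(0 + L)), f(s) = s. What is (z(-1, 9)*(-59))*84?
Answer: 49560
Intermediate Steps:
z(N, L) = -5*L/4 - 5*N/4 (z(N, L) = -((N + L) + 4*(N + (0 + L)))/4 = -((L + N) + 4*(N + L))/4 = -((L + N) + 4*(L + N))/4 = -((L + N) + (4*L + 4*N))/4 = -(5*L + 5*N)/4 = -5*L/4 - 5*N/4)
(z(-1, 9)*(-59))*84 = ((-5/4*9 - 5/4*(-1))*(-59))*84 = ((-45/4 + 5/4)*(-59))*84 = -10*(-59)*84 = 590*84 = 49560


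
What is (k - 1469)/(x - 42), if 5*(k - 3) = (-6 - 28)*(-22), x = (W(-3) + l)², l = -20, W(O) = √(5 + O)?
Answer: -29619/7900 - 3291*√2/7900 ≈ -4.3384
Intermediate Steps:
x = (-20 + √2)² (x = (√(5 - 3) - 20)² = (√2 - 20)² = (-20 + √2)² ≈ 345.43)
k = 763/5 (k = 3 + ((-6 - 28)*(-22))/5 = 3 + (-34*(-22))/5 = 3 + (⅕)*748 = 3 + 748/5 = 763/5 ≈ 152.60)
(k - 1469)/(x - 42) = (763/5 - 1469)/((20 - √2)² - 42) = -6582/(5*(-42 + (20 - √2)²))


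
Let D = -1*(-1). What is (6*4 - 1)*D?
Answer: 23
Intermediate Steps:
D = 1
(6*4 - 1)*D = (6*4 - 1)*1 = (24 - 1)*1 = 23*1 = 23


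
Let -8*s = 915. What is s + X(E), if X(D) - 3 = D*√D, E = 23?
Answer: -891/8 + 23*√23 ≈ -1.0709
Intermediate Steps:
X(D) = 3 + D^(3/2) (X(D) = 3 + D*√D = 3 + D^(3/2))
s = -915/8 (s = -⅛*915 = -915/8 ≈ -114.38)
s + X(E) = -915/8 + (3 + 23^(3/2)) = -915/8 + (3 + 23*√23) = -891/8 + 23*√23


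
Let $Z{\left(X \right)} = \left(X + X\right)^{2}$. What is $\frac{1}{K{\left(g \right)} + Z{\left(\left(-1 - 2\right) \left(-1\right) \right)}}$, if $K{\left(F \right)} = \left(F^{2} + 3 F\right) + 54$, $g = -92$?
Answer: $\frac{1}{8278} \approx 0.0001208$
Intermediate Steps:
$Z{\left(X \right)} = 4 X^{2}$ ($Z{\left(X \right)} = \left(2 X\right)^{2} = 4 X^{2}$)
$K{\left(F \right)} = 54 + F^{2} + 3 F$
$\frac{1}{K{\left(g \right)} + Z{\left(\left(-1 - 2\right) \left(-1\right) \right)}} = \frac{1}{\left(54 + \left(-92\right)^{2} + 3 \left(-92\right)\right) + 4 \left(\left(-1 - 2\right) \left(-1\right)\right)^{2}} = \frac{1}{\left(54 + 8464 - 276\right) + 4 \left(\left(-3\right) \left(-1\right)\right)^{2}} = \frac{1}{8242 + 4 \cdot 3^{2}} = \frac{1}{8242 + 4 \cdot 9} = \frac{1}{8242 + 36} = \frac{1}{8278}$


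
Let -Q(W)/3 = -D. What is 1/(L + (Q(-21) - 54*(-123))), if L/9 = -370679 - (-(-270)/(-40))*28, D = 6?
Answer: -1/3327750 ≈ -3.0050e-7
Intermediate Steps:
Q(W) = 18 (Q(W) = -(-3)*6 = -3*(-6) = 18)
L = -3334410 (L = 9*(-370679 - (-(-270)/(-40))*28) = 9*(-370679 - (-(-270)*(-1)/40)*28) = 9*(-370679 - (-15*9/20)*28) = 9*(-370679 - (-27)*28/4) = 9*(-370679 - 1*(-189)) = 9*(-370679 + 189) = 9*(-370490) = -3334410)
1/(L + (Q(-21) - 54*(-123))) = 1/(-3334410 + (18 - 54*(-123))) = 1/(-3334410 + (18 + 6642)) = 1/(-3334410 + 6660) = 1/(-3327750) = -1/3327750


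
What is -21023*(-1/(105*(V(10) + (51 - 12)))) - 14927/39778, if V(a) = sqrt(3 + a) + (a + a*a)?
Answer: 44912826113/46336198860 - 21023*sqrt(13)/2329740 ≈ 0.93675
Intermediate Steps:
V(a) = a + a**2 + sqrt(3 + a) (V(a) = sqrt(3 + a) + (a + a**2) = a + a**2 + sqrt(3 + a))
-21023*(-1/(105*(V(10) + (51 - 12)))) - 14927/39778 = -21023*(-1/(105*((10 + 10**2 + sqrt(3 + 10)) + (51 - 12)))) - 14927/39778 = -21023*(-1/(105*((10 + 100 + sqrt(13)) + 39))) - 14927*1/39778 = -21023*(-1/(105*((110 + sqrt(13)) + 39))) - 14927/39778 = -21023*(-1/(105*(149 + sqrt(13)))) - 14927/39778 = -21023/(-15645 - 105*sqrt(13)) - 14927/39778 = -14927/39778 - 21023/(-15645 - 105*sqrt(13))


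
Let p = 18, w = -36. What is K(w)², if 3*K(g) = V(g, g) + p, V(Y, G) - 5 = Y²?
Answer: 1739761/9 ≈ 1.9331e+5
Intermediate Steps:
V(Y, G) = 5 + Y²
K(g) = 23/3 + g²/3 (K(g) = ((5 + g²) + 18)/3 = (23 + g²)/3 = 23/3 + g²/3)
K(w)² = (23/3 + (⅓)*(-36)²)² = (23/3 + (⅓)*1296)² = (23/3 + 432)² = (1319/3)² = 1739761/9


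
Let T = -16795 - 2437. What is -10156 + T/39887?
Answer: -405111604/39887 ≈ -10156.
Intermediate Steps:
T = -19232
-10156 + T/39887 = -10156 - 19232/39887 = -405111604/39887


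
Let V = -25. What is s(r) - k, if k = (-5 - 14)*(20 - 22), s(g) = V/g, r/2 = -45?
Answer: -679/18 ≈ -37.722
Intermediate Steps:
r = -90 (r = 2*(-45) = -90)
s(g) = -25/g
k = 38 (k = -19*(-2) = 38)
s(r) - k = -25/(-90) - 1*38 = -25*(-1/90) - 38 = 5/18 - 38 = -679/18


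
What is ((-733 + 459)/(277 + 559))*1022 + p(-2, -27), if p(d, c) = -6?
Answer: -71261/209 ≈ -340.96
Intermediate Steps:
((-733 + 459)/(277 + 559))*1022 + p(-2, -27) = ((-733 + 459)/(277 + 559))*1022 - 6 = -274/836*1022 - 6 = -274*1/836*1022 - 6 = -137/418*1022 - 6 = -70007/209 - 6 = -71261/209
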